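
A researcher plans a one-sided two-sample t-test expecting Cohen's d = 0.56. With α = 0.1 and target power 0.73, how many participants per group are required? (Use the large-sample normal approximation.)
n = 23 per group

Sample size formula (two-sample t-test, normal approximation):
n = 2 · ((z_α + z_β) / d)²

z_α = 1.282 (for α = 0.1, one-sided)
z_β = 0.613 (for power = 0.73)
d = 0.56

n = 2 · ((1.282 + 0.613) / 0.56)²
n = 2 · (3.384)²
n ≈ 22.90
Round up to the next whole number: n = 23 per group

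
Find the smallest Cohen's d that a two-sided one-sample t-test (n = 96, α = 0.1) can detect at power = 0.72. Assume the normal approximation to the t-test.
d ≈ 0.23

Minimum detectable effect (one-sample t-test, normal approximation):
d = (z_{α/2} + z_β) / √n
d = (1.645 + 0.583) / √96
d = 2.228 / 9.798
d ≈ 0.23

By Cohen's convention (0.2 small / 0.5 medium / 0.8 large): small effect.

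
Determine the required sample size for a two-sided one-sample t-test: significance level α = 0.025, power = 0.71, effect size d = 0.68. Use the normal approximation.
n = 17

Sample size formula (one-sample t-test, normal approximation):
n = ((z_{α/2} + z_β) / d)²

z_{α/2} = 2.241 (for α = 0.025, two-sided)
z_β = 0.553 (for power = 0.71)
d = 0.68

n = ((2.241 + 0.553) / 0.68)²
n = (4.109)²
n ≈ 16.88
Round up to the next whole number: n = 17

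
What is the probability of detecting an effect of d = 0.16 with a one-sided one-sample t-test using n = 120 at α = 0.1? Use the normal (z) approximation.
Power ≈ 0.68

Power calculation (one-sample t-test, normal approximation):
z_β = d · √n - z_α
z_β = 0.16 · √120 - 1.282
z_β = 0.16 · 10.954 - 1.282
z_β = 0.471

Power = Φ(z_β) = Φ(0.471) ≈ 0.681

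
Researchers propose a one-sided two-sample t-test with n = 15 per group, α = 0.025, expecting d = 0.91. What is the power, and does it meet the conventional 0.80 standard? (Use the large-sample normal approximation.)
Power ≈ 0.70; the study is underpowered (power < 0.80)

Power calculation (two-sample t-test, normal approximation):
z_β = d · √(n/2) - z_α
z_β = 0.91 · √(15/2) - 1.960
z_β = 0.91 · 2.739 - 1.960
z_β = 0.532

Power = Φ(z_β) = Φ(0.532) ≈ 0.703

Effect size d = 0.91 is large by Cohen's convention (0.2/0.5/0.8).

Threshold: power ≥ 0.80 is conventionally adequate.
Power ≈ 0.70 → the study is underpowered (power < 0.80).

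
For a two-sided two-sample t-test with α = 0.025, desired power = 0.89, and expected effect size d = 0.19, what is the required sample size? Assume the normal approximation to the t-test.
n = 667 per group

Sample size formula (two-sample t-test, normal approximation):
n = 2 · ((z_{α/2} + z_β) / d)²

z_{α/2} = 2.241 (for α = 0.025, two-sided)
z_β = 1.227 (for power = 0.89)
d = 0.19

n = 2 · ((2.241 + 1.227) / 0.19)²
n = 2 · (18.253)²
n ≈ 666.34
Round up to the next whole number: n = 667 per group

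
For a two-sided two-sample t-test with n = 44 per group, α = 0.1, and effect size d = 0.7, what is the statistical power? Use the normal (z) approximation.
Power ≈ 0.95

Power calculation (two-sample t-test, normal approximation):
z_β = d · √(n/2) - z_{α/2}
z_β = 0.7 · √(44/2) - 1.645
z_β = 0.7 · 4.690 - 1.645
z_β = 1.638

Power = Φ(z_β) = Φ(1.638) ≈ 0.949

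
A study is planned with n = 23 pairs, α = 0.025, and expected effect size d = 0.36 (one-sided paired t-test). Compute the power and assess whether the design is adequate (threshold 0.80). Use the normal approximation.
Power ≈ 0.41; the study is underpowered (power < 0.80)

Power calculation (paired t-test, normal approximation):
z_β = d · √n - z_α
z_β = 0.36 · √23 - 1.960
z_β = 0.36 · 4.796 - 1.960
z_β = -0.233

Power = Φ(z_β) = Φ(-0.233) ≈ 0.408

Effect size d = 0.36 is small by Cohen's convention (0.2/0.5/0.8).

Threshold: power ≥ 0.80 is conventionally adequate.
Power ≈ 0.41 → the study is underpowered (power < 0.80).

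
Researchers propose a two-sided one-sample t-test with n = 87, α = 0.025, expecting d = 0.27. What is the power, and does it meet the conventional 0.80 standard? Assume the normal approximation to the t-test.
Power ≈ 0.61; the study is underpowered (power < 0.80)

Power calculation (one-sample t-test, normal approximation):
z_β = d · √n - z_{α/2}
z_β = 0.27 · √87 - 2.241
z_β = 0.27 · 9.327 - 2.241
z_β = 0.277

Power = Φ(z_β) = Φ(0.277) ≈ 0.609

Effect size d = 0.27 is small by Cohen's convention (0.2/0.5/0.8).

Threshold: power ≥ 0.80 is conventionally adequate.
Power ≈ 0.61 → the study is underpowered (power < 0.80).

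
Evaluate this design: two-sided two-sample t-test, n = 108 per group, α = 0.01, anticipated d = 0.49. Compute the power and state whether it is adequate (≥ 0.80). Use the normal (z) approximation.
Power ≈ 0.85; the study is adequately powered (power ≥ 0.80)

Power calculation (two-sample t-test, normal approximation):
z_β = d · √(n/2) - z_{α/2}
z_β = 0.49 · √(108/2) - 2.576
z_β = 0.49 · 7.348 - 2.576
z_β = 1.025

Power = Φ(z_β) = Φ(1.025) ≈ 0.847

Effect size d = 0.49 is small by Cohen's convention (0.2/0.5/0.8).

Threshold: power ≥ 0.80 is conventionally adequate.
Power ≈ 0.85 → the study is adequately powered (power ≥ 0.80).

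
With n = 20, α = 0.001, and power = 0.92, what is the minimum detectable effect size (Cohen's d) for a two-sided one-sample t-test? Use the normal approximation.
d ≈ 1.05

Minimum detectable effect (one-sample t-test, normal approximation):
d = (z_{α/2} + z_β) / √n
d = (3.291 + 1.405) / √20
d = 4.696 / 4.472
d ≈ 1.05

By Cohen's convention (0.2 small / 0.5 medium / 0.8 large): large effect.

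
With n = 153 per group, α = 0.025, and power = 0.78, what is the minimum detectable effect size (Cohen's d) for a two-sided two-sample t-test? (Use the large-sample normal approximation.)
d ≈ 0.34

Minimum detectable effect (two-sample t-test, normal approximation):
d = (z_{α/2} + z_β) / √(n/2)
d = (2.241 + 0.772) / √(153/2)
d = 3.014 / 8.746
d ≈ 0.34

By Cohen's convention (0.2 small / 0.5 medium / 0.8 large): small effect.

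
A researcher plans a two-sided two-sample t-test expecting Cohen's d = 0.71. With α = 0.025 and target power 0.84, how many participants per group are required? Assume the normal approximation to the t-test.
n = 42 per group

Sample size formula (two-sample t-test, normal approximation):
n = 2 · ((z_{α/2} + z_β) / d)²

z_{α/2} = 2.241 (for α = 0.025, two-sided)
z_β = 0.994 (for power = 0.84)
d = 0.71

n = 2 · ((2.241 + 0.994) / 0.71)²
n = 2 · (4.556)²
n ≈ 41.51
Round up to the next whole number: n = 42 per group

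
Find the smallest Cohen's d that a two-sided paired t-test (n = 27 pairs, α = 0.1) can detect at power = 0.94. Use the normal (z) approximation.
d ≈ 0.62

Minimum detectable effect (paired t-test, normal approximation):
d = (z_{α/2} + z_β) / √n
d = (1.645 + 1.555) / √27
d = 3.200 / 5.196
d ≈ 0.62

By Cohen's convention (0.2 small / 0.5 medium / 0.8 large): medium effect.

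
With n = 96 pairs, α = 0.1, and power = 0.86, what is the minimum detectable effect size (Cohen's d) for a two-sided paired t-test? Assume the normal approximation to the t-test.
d ≈ 0.28

Minimum detectable effect (paired t-test, normal approximation):
d = (z_{α/2} + z_β) / √n
d = (1.645 + 1.080) / √96
d = 2.725 / 9.798
d ≈ 0.28

By Cohen's convention (0.2 small / 0.5 medium / 0.8 large): small effect.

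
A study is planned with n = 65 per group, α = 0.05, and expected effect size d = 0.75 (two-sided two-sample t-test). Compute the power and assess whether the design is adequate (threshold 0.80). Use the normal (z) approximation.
Power ≈ 0.99; the study is adequately powered (power ≥ 0.80)

Power calculation (two-sample t-test, normal approximation):
z_β = d · √(n/2) - z_{α/2}
z_β = 0.75 · √(65/2) - 1.960
z_β = 0.75 · 5.701 - 1.960
z_β = 2.316

Power = Φ(z_β) = Φ(2.316) ≈ 0.990

Effect size d = 0.75 is medium by Cohen's convention (0.2/0.5/0.8).

Threshold: power ≥ 0.80 is conventionally adequate.
Power ≈ 0.99 → the study is adequately powered (power ≥ 0.80).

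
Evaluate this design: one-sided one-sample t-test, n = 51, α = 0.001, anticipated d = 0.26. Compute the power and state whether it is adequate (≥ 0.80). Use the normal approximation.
Power ≈ 0.11; the study is underpowered (power < 0.80)

Power calculation (one-sample t-test, normal approximation):
z_β = d · √n - z_α
z_β = 0.26 · √51 - 3.090
z_β = 0.26 · 7.141 - 3.090
z_β = -1.233

Power = Φ(z_β) = Φ(-1.233) ≈ 0.109

Effect size d = 0.26 is small by Cohen's convention (0.2/0.5/0.8).

Threshold: power ≥ 0.80 is conventionally adequate.
Power ≈ 0.11 → the study is underpowered (power < 0.80).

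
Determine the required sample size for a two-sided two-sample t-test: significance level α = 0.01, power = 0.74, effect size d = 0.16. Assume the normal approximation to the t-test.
n = 810 per group

Sample size formula (two-sample t-test, normal approximation):
n = 2 · ((z_{α/2} + z_β) / d)²

z_{α/2} = 2.576 (for α = 0.01, two-sided)
z_β = 0.643 (for power = 0.74)
d = 0.16

n = 2 · ((2.576 + 0.643) / 0.16)²
n = 2 · (20.119)²
n ≈ 809.55
Round up to the next whole number: n = 810 per group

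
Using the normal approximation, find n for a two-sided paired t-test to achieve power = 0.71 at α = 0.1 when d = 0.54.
n = 17 pairs

Sample size formula (paired t-test, normal approximation):
n = ((z_{α/2} + z_β) / d)²

z_{α/2} = 1.645 (for α = 0.1, two-sided)
z_β = 0.553 (for power = 0.71)
d = 0.54

n = ((1.645 + 0.553) / 0.54)²
n = (4.070)²
n ≈ 16.56
Round up to the next whole number: n = 17 pairs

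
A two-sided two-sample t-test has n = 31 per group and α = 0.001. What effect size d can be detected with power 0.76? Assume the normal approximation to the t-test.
d ≈ 1.02

Minimum detectable effect (two-sample t-test, normal approximation):
d = (z_{α/2} + z_β) / √(n/2)
d = (3.291 + 0.706) / √(31/2)
d = 3.997 / 3.937
d ≈ 1.02

By Cohen's convention (0.2 small / 0.5 medium / 0.8 large): large effect.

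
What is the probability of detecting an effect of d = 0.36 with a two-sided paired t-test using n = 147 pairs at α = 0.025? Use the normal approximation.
Power ≈ 0.98

Power calculation (paired t-test, normal approximation):
z_β = d · √n - z_{α/2}
z_β = 0.36 · √147 - 2.241
z_β = 0.36 · 12.124 - 2.241
z_β = 2.123

Power = Φ(z_β) = Φ(2.123) ≈ 0.983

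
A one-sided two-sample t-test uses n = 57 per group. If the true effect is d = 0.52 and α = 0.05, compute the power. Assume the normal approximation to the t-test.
Power ≈ 0.87

Power calculation (two-sample t-test, normal approximation):
z_β = d · √(n/2) - z_α
z_β = 0.52 · √(57/2) - 1.645
z_β = 0.52 · 5.339 - 1.645
z_β = 1.131

Power = Φ(z_β) = Φ(1.131) ≈ 0.871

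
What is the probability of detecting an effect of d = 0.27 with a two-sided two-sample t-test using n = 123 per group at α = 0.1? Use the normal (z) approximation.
Power ≈ 0.68

Power calculation (two-sample t-test, normal approximation):
z_β = d · √(n/2) - z_{α/2}
z_β = 0.27 · √(123/2) - 1.645
z_β = 0.27 · 7.842 - 1.645
z_β = 0.473

Power = Φ(z_β) = Φ(0.473) ≈ 0.682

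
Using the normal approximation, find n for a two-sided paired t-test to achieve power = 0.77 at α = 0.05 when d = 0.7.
n = 15 pairs

Sample size formula (paired t-test, normal approximation):
n = ((z_{α/2} + z_β) / d)²

z_{α/2} = 1.960 (for α = 0.05, two-sided)
z_β = 0.739 (for power = 0.77)
d = 0.7

n = ((1.960 + 0.739) / 0.7)²
n = (3.856)²
n ≈ 14.87
Round up to the next whole number: n = 15 pairs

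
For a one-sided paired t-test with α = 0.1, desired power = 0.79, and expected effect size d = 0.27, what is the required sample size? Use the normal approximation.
n = 60 pairs

Sample size formula (paired t-test, normal approximation):
n = ((z_α + z_β) / d)²

z_α = 1.282 (for α = 0.1, one-sided)
z_β = 0.806 (for power = 0.79)
d = 0.27

n = ((1.282 + 0.806) / 0.27)²
n = (7.733)²
n ≈ 59.80
Round up to the next whole number: n = 60 pairs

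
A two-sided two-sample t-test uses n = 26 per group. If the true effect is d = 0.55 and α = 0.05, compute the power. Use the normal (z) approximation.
Power ≈ 0.51

Power calculation (two-sample t-test, normal approximation):
z_β = d · √(n/2) - z_{α/2}
z_β = 0.55 · √(26/2) - 1.960
z_β = 0.55 · 3.606 - 1.960
z_β = 0.023

Power = Φ(z_β) = Φ(0.023) ≈ 0.509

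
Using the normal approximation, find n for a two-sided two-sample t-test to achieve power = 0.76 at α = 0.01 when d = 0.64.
n = 53 per group

Sample size formula (two-sample t-test, normal approximation):
n = 2 · ((z_{α/2} + z_β) / d)²

z_{α/2} = 2.576 (for α = 0.01, two-sided)
z_β = 0.706 (for power = 0.76)
d = 0.64

n = 2 · ((2.576 + 0.706) / 0.64)²
n = 2 · (5.128)²
n ≈ 52.59
Round up to the next whole number: n = 53 per group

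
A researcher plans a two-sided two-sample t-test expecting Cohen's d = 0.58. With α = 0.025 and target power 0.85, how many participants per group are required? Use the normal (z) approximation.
n = 64 per group

Sample size formula (two-sample t-test, normal approximation):
n = 2 · ((z_{α/2} + z_β) / d)²

z_{α/2} = 2.241 (for α = 0.025, two-sided)
z_β = 1.036 (for power = 0.85)
d = 0.58

n = 2 · ((2.241 + 1.036) / 0.58)²
n = 2 · (5.650)²
n ≈ 63.84
Round up to the next whole number: n = 64 per group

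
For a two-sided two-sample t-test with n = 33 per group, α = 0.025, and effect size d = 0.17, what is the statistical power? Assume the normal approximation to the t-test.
Power ≈ 0.06

Power calculation (two-sample t-test, normal approximation):
z_β = d · √(n/2) - z_{α/2}
z_β = 0.17 · √(33/2) - 2.241
z_β = 0.17 · 4.062 - 2.241
z_β = -1.551

Power = Φ(z_β) = Φ(-1.551) ≈ 0.060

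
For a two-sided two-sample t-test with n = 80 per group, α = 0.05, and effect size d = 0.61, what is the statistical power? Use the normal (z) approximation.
Power ≈ 0.97

Power calculation (two-sample t-test, normal approximation):
z_β = d · √(n/2) - z_{α/2}
z_β = 0.61 · √(80/2) - 1.960
z_β = 0.61 · 6.325 - 1.960
z_β = 1.898

Power = Φ(z_β) = Φ(1.898) ≈ 0.971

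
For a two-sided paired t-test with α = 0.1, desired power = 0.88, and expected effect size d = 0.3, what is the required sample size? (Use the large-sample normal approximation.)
n = 89 pairs

Sample size formula (paired t-test, normal approximation):
n = ((z_{α/2} + z_β) / d)²

z_{α/2} = 1.645 (for α = 0.1, two-sided)
z_β = 1.175 (for power = 0.88)
d = 0.3

n = ((1.645 + 1.175) / 0.3)²
n = (9.400)²
n ≈ 88.36
Round up to the next whole number: n = 89 pairs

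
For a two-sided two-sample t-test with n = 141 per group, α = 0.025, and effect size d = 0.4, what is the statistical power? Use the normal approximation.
Power ≈ 0.87

Power calculation (two-sample t-test, normal approximation):
z_β = d · √(n/2) - z_{α/2}
z_β = 0.4 · √(141/2) - 2.241
z_β = 0.4 · 8.396 - 2.241
z_β = 1.117

Power = Φ(z_β) = Φ(1.117) ≈ 0.868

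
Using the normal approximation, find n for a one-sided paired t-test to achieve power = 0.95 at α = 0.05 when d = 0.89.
n = 14 pairs

Sample size formula (paired t-test, normal approximation):
n = ((z_α + z_β) / d)²

z_α = 1.645 (for α = 0.05, one-sided)
z_β = 1.645 (for power = 0.95)
d = 0.89

n = ((1.645 + 1.645) / 0.89)²
n = (3.697)²
n ≈ 13.67
Round up to the next whole number: n = 14 pairs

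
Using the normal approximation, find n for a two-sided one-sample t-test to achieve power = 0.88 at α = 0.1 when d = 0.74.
n = 15

Sample size formula (one-sample t-test, normal approximation):
n = ((z_{α/2} + z_β) / d)²

z_{α/2} = 1.645 (for α = 0.1, two-sided)
z_β = 1.175 (for power = 0.88)
d = 0.74

n = ((1.645 + 1.175) / 0.74)²
n = (3.811)²
n ≈ 14.52
Round up to the next whole number: n = 15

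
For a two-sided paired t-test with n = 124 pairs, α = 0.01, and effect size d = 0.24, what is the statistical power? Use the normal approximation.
Power ≈ 0.54

Power calculation (paired t-test, normal approximation):
z_β = d · √n - z_{α/2}
z_β = 0.24 · √124 - 2.576
z_β = 0.24 · 11.136 - 2.576
z_β = 0.097

Power = Φ(z_β) = Φ(0.097) ≈ 0.539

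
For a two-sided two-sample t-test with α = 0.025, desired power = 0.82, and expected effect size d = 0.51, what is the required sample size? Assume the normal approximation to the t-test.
n = 77 per group

Sample size formula (two-sample t-test, normal approximation):
n = 2 · ((z_{α/2} + z_β) / d)²

z_{α/2} = 2.241 (for α = 0.025, two-sided)
z_β = 0.915 (for power = 0.82)
d = 0.51

n = 2 · ((2.241 + 0.915) / 0.51)²
n = 2 · (6.188)²
n ≈ 76.58
Round up to the next whole number: n = 77 per group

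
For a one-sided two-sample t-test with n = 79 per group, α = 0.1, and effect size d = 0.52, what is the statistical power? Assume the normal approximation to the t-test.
Power ≈ 0.98

Power calculation (two-sample t-test, normal approximation):
z_β = d · √(n/2) - z_α
z_β = 0.52 · √(79/2) - 1.282
z_β = 0.52 · 6.285 - 1.282
z_β = 1.987

Power = Φ(z_β) = Φ(1.987) ≈ 0.977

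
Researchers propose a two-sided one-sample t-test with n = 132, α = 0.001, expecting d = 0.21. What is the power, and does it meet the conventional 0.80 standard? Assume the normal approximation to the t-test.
Power ≈ 0.19; the study is underpowered (power < 0.80)

Power calculation (one-sample t-test, normal approximation):
z_β = d · √n - z_{α/2}
z_β = 0.21 · √132 - 3.291
z_β = 0.21 · 11.489 - 3.291
z_β = -0.878

Power = Φ(z_β) = Φ(-0.878) ≈ 0.190

Effect size d = 0.21 is small by Cohen's convention (0.2/0.5/0.8).

Threshold: power ≥ 0.80 is conventionally adequate.
Power ≈ 0.19 → the study is underpowered (power < 0.80).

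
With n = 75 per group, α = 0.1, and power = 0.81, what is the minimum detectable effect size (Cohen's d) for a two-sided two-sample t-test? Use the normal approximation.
d ≈ 0.41

Minimum detectable effect (two-sample t-test, normal approximation):
d = (z_{α/2} + z_β) / √(n/2)
d = (1.645 + 0.878) / √(75/2)
d = 2.523 / 6.124
d ≈ 0.41

By Cohen's convention (0.2 small / 0.5 medium / 0.8 large): small effect.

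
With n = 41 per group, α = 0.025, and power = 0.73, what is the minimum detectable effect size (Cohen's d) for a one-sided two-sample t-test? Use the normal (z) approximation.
d ≈ 0.57

Minimum detectable effect (two-sample t-test, normal approximation):
d = (z_α + z_β) / √(n/2)
d = (1.960 + 0.613) / √(41/2)
d = 2.573 / 4.528
d ≈ 0.57

By Cohen's convention (0.2 small / 0.5 medium / 0.8 large): medium effect.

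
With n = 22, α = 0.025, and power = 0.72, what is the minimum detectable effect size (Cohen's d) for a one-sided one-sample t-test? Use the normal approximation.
d ≈ 0.54

Minimum detectable effect (one-sample t-test, normal approximation):
d = (z_α + z_β) / √n
d = (1.960 + 0.583) / √22
d = 2.543 / 4.690
d ≈ 0.54

By Cohen's convention (0.2 small / 0.5 medium / 0.8 large): medium effect.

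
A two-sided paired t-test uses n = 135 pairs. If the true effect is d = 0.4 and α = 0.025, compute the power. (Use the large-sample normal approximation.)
Power ≈ 0.99

Power calculation (paired t-test, normal approximation):
z_β = d · √n - z_{α/2}
z_β = 0.4 · √135 - 2.241
z_β = 0.4 · 11.619 - 2.241
z_β = 2.406

Power = Φ(z_β) = Φ(2.406) ≈ 0.992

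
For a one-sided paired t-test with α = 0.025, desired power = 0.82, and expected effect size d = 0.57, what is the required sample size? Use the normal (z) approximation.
n = 26 pairs

Sample size formula (paired t-test, normal approximation):
n = ((z_α + z_β) / d)²

z_α = 1.960 (for α = 0.025, one-sided)
z_β = 0.915 (for power = 0.82)
d = 0.57

n = ((1.960 + 0.915) / 0.57)²
n = (5.044)²
n ≈ 25.44
Round up to the next whole number: n = 26 pairs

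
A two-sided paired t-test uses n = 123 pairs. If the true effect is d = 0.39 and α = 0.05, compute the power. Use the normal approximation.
Power ≈ 0.99

Power calculation (paired t-test, normal approximation):
z_β = d · √n - z_{α/2}
z_β = 0.39 · √123 - 1.960
z_β = 0.39 · 11.091 - 1.960
z_β = 2.365

Power = Φ(z_β) = Φ(2.365) ≈ 0.991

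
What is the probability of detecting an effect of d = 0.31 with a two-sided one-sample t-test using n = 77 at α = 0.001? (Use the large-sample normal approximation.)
Power ≈ 0.28

Power calculation (one-sample t-test, normal approximation):
z_β = d · √n - z_{α/2}
z_β = 0.31 · √77 - 3.291
z_β = 0.31 · 8.775 - 3.291
z_β = -0.570

Power = Φ(z_β) = Φ(-0.570) ≈ 0.284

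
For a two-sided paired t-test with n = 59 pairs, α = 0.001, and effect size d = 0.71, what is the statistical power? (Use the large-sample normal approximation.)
Power ≈ 0.98

Power calculation (paired t-test, normal approximation):
z_β = d · √n - z_{α/2}
z_β = 0.71 · √59 - 3.291
z_β = 0.71 · 7.681 - 3.291
z_β = 2.163

Power = Φ(z_β) = Φ(2.163) ≈ 0.985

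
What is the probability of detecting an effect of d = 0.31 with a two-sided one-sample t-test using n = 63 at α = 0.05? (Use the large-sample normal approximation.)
Power ≈ 0.69

Power calculation (one-sample t-test, normal approximation):
z_β = d · √n - z_{α/2}
z_β = 0.31 · √63 - 1.960
z_β = 0.31 · 7.937 - 1.960
z_β = 0.501

Power = Φ(z_β) = Φ(0.501) ≈ 0.692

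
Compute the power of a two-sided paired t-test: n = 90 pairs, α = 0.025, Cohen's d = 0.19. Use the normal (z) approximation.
Power ≈ 0.33

Power calculation (paired t-test, normal approximation):
z_β = d · √n - z_{α/2}
z_β = 0.19 · √90 - 2.241
z_β = 0.19 · 9.487 - 2.241
z_β = -0.439

Power = Φ(z_β) = Φ(-0.439) ≈ 0.330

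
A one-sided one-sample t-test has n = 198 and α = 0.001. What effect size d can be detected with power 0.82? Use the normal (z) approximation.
d ≈ 0.28

Minimum detectable effect (one-sample t-test, normal approximation):
d = (z_α + z_β) / √n
d = (3.090 + 0.915) / √198
d = 4.006 / 14.071
d ≈ 0.28

By Cohen's convention (0.2 small / 0.5 medium / 0.8 large): small effect.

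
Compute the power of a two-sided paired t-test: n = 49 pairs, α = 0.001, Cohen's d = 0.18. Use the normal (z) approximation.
Power ≈ 0.02

Power calculation (paired t-test, normal approximation):
z_β = d · √n - z_{α/2}
z_β = 0.18 · √49 - 3.291
z_β = 0.18 · 7.000 - 3.291
z_β = -2.031

Power = Φ(z_β) = Φ(-2.031) ≈ 0.021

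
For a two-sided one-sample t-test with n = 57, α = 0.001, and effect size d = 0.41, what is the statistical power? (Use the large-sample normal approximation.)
Power ≈ 0.42

Power calculation (one-sample t-test, normal approximation):
z_β = d · √n - z_{α/2}
z_β = 0.41 · √57 - 3.291
z_β = 0.41 · 7.550 - 3.291
z_β = -0.195

Power = Φ(z_β) = Φ(-0.195) ≈ 0.423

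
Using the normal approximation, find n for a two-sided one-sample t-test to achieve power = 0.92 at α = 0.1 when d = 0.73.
n = 18

Sample size formula (one-sample t-test, normal approximation):
n = ((z_{α/2} + z_β) / d)²

z_{α/2} = 1.645 (for α = 0.1, two-sided)
z_β = 1.405 (for power = 0.92)
d = 0.73

n = ((1.645 + 1.405) / 0.73)²
n = (4.178)²
n ≈ 17.46
Round up to the next whole number: n = 18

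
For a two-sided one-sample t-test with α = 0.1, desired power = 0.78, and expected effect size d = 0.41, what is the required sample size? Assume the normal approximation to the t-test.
n = 35

Sample size formula (one-sample t-test, normal approximation):
n = ((z_{α/2} + z_β) / d)²

z_{α/2} = 1.645 (for α = 0.1, two-sided)
z_β = 0.772 (for power = 0.78)
d = 0.41

n = ((1.645 + 0.772) / 0.41)²
n = (5.895)²
n ≈ 34.75
Round up to the next whole number: n = 35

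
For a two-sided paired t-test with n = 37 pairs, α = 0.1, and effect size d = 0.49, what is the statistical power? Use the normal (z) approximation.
Power ≈ 0.91

Power calculation (paired t-test, normal approximation):
z_β = d · √n - z_{α/2}
z_β = 0.49 · √37 - 1.645
z_β = 0.49 · 6.083 - 1.645
z_β = 1.336

Power = Φ(z_β) = Φ(1.336) ≈ 0.909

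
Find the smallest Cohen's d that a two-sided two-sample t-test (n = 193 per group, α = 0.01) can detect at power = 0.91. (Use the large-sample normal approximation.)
d ≈ 0.40

Minimum detectable effect (two-sample t-test, normal approximation):
d = (z_{α/2} + z_β) / √(n/2)
d = (2.576 + 1.341) / √(193/2)
d = 3.917 / 9.823
d ≈ 0.40

By Cohen's convention (0.2 small / 0.5 medium / 0.8 large): small effect.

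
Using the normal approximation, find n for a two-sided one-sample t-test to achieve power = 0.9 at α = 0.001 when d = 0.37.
n = 153

Sample size formula (one-sample t-test, normal approximation):
n = ((z_{α/2} + z_β) / d)²

z_{α/2} = 3.291 (for α = 0.001, two-sided)
z_β = 1.282 (for power = 0.9)
d = 0.37

n = ((3.291 + 1.282) / 0.37)²
n = (12.359)²
n ≈ 152.74
Round up to the next whole number: n = 153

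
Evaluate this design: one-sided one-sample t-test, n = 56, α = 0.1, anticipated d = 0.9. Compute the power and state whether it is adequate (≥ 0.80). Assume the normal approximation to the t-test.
Power ≈ 1.00; the study is adequately powered (power ≥ 0.80)

Power calculation (one-sample t-test, normal approximation):
z_β = d · √n - z_α
z_β = 0.9 · √56 - 1.282
z_β = 0.9 · 7.483 - 1.282
z_β = 5.453

Power = Φ(z_β) = Φ(5.453) ≈ 1.000

Effect size d = 0.9 is large by Cohen's convention (0.2/0.5/0.8).

Threshold: power ≥ 0.80 is conventionally adequate.
Power ≈ 1.00 → the study is adequately powered (power ≥ 0.80).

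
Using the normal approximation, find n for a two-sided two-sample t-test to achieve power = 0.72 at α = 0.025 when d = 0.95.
n = 18 per group

Sample size formula (two-sample t-test, normal approximation):
n = 2 · ((z_{α/2} + z_β) / d)²

z_{α/2} = 2.241 (for α = 0.025, two-sided)
z_β = 0.583 (for power = 0.72)
d = 0.95

n = 2 · ((2.241 + 0.583) / 0.95)²
n = 2 · (2.973)²
n ≈ 17.68
Round up to the next whole number: n = 18 per group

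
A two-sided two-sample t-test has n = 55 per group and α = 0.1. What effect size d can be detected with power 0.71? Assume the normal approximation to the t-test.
d ≈ 0.42

Minimum detectable effect (two-sample t-test, normal approximation):
d = (z_{α/2} + z_β) / √(n/2)
d = (1.645 + 0.553) / √(55/2)
d = 2.198 / 5.244
d ≈ 0.42

By Cohen's convention (0.2 small / 0.5 medium / 0.8 large): small effect.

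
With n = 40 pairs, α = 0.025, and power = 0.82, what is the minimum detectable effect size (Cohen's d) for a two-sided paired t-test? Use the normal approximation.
d ≈ 0.50

Minimum detectable effect (paired t-test, normal approximation):
d = (z_{α/2} + z_β) / √n
d = (2.241 + 0.915) / √40
d = 3.157 / 6.325
d ≈ 0.50

By Cohen's convention (0.2 small / 0.5 medium / 0.8 large): medium effect.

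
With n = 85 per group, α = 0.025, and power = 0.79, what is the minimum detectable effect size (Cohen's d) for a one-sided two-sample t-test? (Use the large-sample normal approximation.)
d ≈ 0.42

Minimum detectable effect (two-sample t-test, normal approximation):
d = (z_α + z_β) / √(n/2)
d = (1.960 + 0.806) / √(85/2)
d = 2.766 / 6.519
d ≈ 0.42

By Cohen's convention (0.2 small / 0.5 medium / 0.8 large): small effect.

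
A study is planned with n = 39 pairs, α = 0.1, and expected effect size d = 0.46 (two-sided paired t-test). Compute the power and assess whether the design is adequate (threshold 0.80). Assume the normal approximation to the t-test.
Power ≈ 0.89; the study is adequately powered (power ≥ 0.80)

Power calculation (paired t-test, normal approximation):
z_β = d · √n - z_{α/2}
z_β = 0.46 · √39 - 1.645
z_β = 0.46 · 6.245 - 1.645
z_β = 1.228

Power = Φ(z_β) = Φ(1.228) ≈ 0.890

Effect size d = 0.46 is small by Cohen's convention (0.2/0.5/0.8).

Threshold: power ≥ 0.80 is conventionally adequate.
Power ≈ 0.89 → the study is adequately powered (power ≥ 0.80).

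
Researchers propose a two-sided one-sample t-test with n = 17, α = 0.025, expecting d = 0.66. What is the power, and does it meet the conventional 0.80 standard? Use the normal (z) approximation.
Power ≈ 0.68; the study is underpowered (power < 0.80)

Power calculation (one-sample t-test, normal approximation):
z_β = d · √n - z_{α/2}
z_β = 0.66 · √17 - 2.241
z_β = 0.66 · 4.123 - 2.241
z_β = 0.480

Power = Φ(z_β) = Φ(0.480) ≈ 0.684

Effect size d = 0.66 is medium by Cohen's convention (0.2/0.5/0.8).

Threshold: power ≥ 0.80 is conventionally adequate.
Power ≈ 0.68 → the study is underpowered (power < 0.80).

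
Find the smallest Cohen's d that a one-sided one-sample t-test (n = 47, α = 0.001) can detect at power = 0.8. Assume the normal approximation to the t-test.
d ≈ 0.57

Minimum detectable effect (one-sample t-test, normal approximation):
d = (z_α + z_β) / √n
d = (3.090 + 0.842) / √47
d = 3.932 / 6.856
d ≈ 0.57

By Cohen's convention (0.2 small / 0.5 medium / 0.8 large): medium effect.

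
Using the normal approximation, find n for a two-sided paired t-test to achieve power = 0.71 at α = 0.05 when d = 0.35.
n = 52 pairs

Sample size formula (paired t-test, normal approximation):
n = ((z_{α/2} + z_β) / d)²

z_{α/2} = 1.960 (for α = 0.05, two-sided)
z_β = 0.553 (for power = 0.71)
d = 0.35

n = ((1.960 + 0.553) / 0.35)²
n = (7.180)²
n ≈ 51.55
Round up to the next whole number: n = 52 pairs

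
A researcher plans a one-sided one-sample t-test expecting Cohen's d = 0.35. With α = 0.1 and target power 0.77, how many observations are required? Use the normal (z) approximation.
n = 34

Sample size formula (one-sample t-test, normal approximation):
n = ((z_α + z_β) / d)²

z_α = 1.282 (for α = 0.1, one-sided)
z_β = 0.739 (for power = 0.77)
d = 0.35

n = ((1.282 + 0.739) / 0.35)²
n = (5.774)²
n ≈ 33.34
Round up to the next whole number: n = 34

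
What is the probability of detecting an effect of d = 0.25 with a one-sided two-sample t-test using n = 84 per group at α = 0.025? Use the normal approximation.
Power ≈ 0.37

Power calculation (two-sample t-test, normal approximation):
z_β = d · √(n/2) - z_α
z_β = 0.25 · √(84/2) - 1.960
z_β = 0.25 · 6.481 - 1.960
z_β = -0.340

Power = Φ(z_β) = Φ(-0.340) ≈ 0.367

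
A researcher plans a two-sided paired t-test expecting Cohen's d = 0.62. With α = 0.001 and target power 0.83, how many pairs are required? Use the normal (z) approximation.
n = 47 pairs

Sample size formula (paired t-test, normal approximation):
n = ((z_{α/2} + z_β) / d)²

z_{α/2} = 3.291 (for α = 0.001, two-sided)
z_β = 0.954 (for power = 0.83)
d = 0.62

n = ((3.291 + 0.954) / 0.62)²
n = (6.847)²
n ≈ 46.88
Round up to the next whole number: n = 47 pairs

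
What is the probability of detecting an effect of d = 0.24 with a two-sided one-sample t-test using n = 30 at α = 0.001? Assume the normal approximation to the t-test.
Power ≈ 0.02

Power calculation (one-sample t-test, normal approximation):
z_β = d · √n - z_{α/2}
z_β = 0.24 · √30 - 3.291
z_β = 0.24 · 5.477 - 3.291
z_β = -1.976

Power = Φ(z_β) = Φ(-1.976) ≈ 0.024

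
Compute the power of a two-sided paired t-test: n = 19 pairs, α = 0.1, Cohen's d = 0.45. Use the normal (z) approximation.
Power ≈ 0.62

Power calculation (paired t-test, normal approximation):
z_β = d · √n - z_{α/2}
z_β = 0.45 · √19 - 1.645
z_β = 0.45 · 4.359 - 1.645
z_β = 0.317

Power = Φ(z_β) = Φ(0.317) ≈ 0.624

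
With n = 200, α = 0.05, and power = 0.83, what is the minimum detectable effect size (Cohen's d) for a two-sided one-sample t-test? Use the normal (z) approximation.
d ≈ 0.21

Minimum detectable effect (one-sample t-test, normal approximation):
d = (z_{α/2} + z_β) / √n
d = (1.960 + 0.954) / √200
d = 2.914 / 14.142
d ≈ 0.21

By Cohen's convention (0.2 small / 0.5 medium / 0.8 large): small effect.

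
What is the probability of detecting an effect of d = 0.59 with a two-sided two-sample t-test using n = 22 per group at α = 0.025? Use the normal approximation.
Power ≈ 0.39

Power calculation (two-sample t-test, normal approximation):
z_β = d · √(n/2) - z_{α/2}
z_β = 0.59 · √(22/2) - 2.241
z_β = 0.59 · 3.317 - 2.241
z_β = -0.285

Power = Φ(z_β) = Φ(-0.285) ≈ 0.388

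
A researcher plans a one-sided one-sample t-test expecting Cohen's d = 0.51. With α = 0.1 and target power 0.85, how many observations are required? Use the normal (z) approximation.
n = 21

Sample size formula (one-sample t-test, normal approximation):
n = ((z_α + z_β) / d)²

z_α = 1.282 (for α = 0.1, one-sided)
z_β = 1.036 (for power = 0.85)
d = 0.51

n = ((1.282 + 1.036) / 0.51)²
n = (4.545)²
n ≈ 20.66
Round up to the next whole number: n = 21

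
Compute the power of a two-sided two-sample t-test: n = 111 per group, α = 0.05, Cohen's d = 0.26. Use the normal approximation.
Power ≈ 0.49

Power calculation (two-sample t-test, normal approximation):
z_β = d · √(n/2) - z_{α/2}
z_β = 0.26 · √(111/2) - 1.960
z_β = 0.26 · 7.450 - 1.960
z_β = -0.023

Power = Φ(z_β) = Φ(-0.023) ≈ 0.491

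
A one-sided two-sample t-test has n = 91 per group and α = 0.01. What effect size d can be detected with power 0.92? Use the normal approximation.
d ≈ 0.55

Minimum detectable effect (two-sample t-test, normal approximation):
d = (z_α + z_β) / √(n/2)
d = (2.326 + 1.405) / √(91/2)
d = 3.731 / 6.745
d ≈ 0.55

By Cohen's convention (0.2 small / 0.5 medium / 0.8 large): medium effect.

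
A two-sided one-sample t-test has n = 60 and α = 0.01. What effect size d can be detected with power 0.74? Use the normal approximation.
d ≈ 0.42

Minimum detectable effect (one-sample t-test, normal approximation):
d = (z_{α/2} + z_β) / √n
d = (2.576 + 0.643) / √60
d = 3.219 / 7.746
d ≈ 0.42

By Cohen's convention (0.2 small / 0.5 medium / 0.8 large): small effect.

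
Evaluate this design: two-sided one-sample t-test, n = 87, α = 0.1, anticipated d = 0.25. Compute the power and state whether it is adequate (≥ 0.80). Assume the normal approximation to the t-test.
Power ≈ 0.75; the study is underpowered (power < 0.80)

Power calculation (one-sample t-test, normal approximation):
z_β = d · √n - z_{α/2}
z_β = 0.25 · √87 - 1.645
z_β = 0.25 · 9.327 - 1.645
z_β = 0.687

Power = Φ(z_β) = Φ(0.687) ≈ 0.754

Effect size d = 0.25 is small by Cohen's convention (0.2/0.5/0.8).

Threshold: power ≥ 0.80 is conventionally adequate.
Power ≈ 0.75 → the study is underpowered (power < 0.80).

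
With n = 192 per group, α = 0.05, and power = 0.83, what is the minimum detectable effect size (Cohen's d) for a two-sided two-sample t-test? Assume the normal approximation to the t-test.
d ≈ 0.30

Minimum detectable effect (two-sample t-test, normal approximation):
d = (z_{α/2} + z_β) / √(n/2)
d = (1.960 + 0.954) / √(192/2)
d = 2.914 / 9.798
d ≈ 0.30

By Cohen's convention (0.2 small / 0.5 medium / 0.8 large): small effect.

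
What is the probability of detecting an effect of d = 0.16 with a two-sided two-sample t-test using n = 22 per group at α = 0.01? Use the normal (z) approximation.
Power ≈ 0.02

Power calculation (two-sample t-test, normal approximation):
z_β = d · √(n/2) - z_{α/2}
z_β = 0.16 · √(22/2) - 2.576
z_β = 0.16 · 3.317 - 2.576
z_β = -2.045

Power = Φ(z_β) = Φ(-2.045) ≈ 0.020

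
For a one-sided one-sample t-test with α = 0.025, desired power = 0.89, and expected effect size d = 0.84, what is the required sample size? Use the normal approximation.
n = 15

Sample size formula (one-sample t-test, normal approximation):
n = ((z_α + z_β) / d)²

z_α = 1.960 (for α = 0.025, one-sided)
z_β = 1.227 (for power = 0.89)
d = 0.84

n = ((1.960 + 1.227) / 0.84)²
n = (3.794)²
n ≈ 14.39
Round up to the next whole number: n = 15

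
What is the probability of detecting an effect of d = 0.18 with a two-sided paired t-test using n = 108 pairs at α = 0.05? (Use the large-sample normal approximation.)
Power ≈ 0.46

Power calculation (paired t-test, normal approximation):
z_β = d · √n - z_{α/2}
z_β = 0.18 · √108 - 1.960
z_β = 0.18 · 10.392 - 1.960
z_β = -0.089

Power = Φ(z_β) = Φ(-0.089) ≈ 0.464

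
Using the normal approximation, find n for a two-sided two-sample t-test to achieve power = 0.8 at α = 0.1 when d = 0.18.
n = 382 per group

Sample size formula (two-sample t-test, normal approximation):
n = 2 · ((z_{α/2} + z_β) / d)²

z_{α/2} = 1.645 (for α = 0.1, two-sided)
z_β = 0.842 (for power = 0.8)
d = 0.18

n = 2 · ((1.645 + 0.842) / 0.18)²
n = 2 · (13.817)²
n ≈ 381.82
Round up to the next whole number: n = 382 per group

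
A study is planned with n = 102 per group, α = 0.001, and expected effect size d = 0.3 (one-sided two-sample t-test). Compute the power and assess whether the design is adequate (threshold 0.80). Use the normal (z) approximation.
Power ≈ 0.17; the study is underpowered (power < 0.80)

Power calculation (two-sample t-test, normal approximation):
z_β = d · √(n/2) - z_α
z_β = 0.3 · √(102/2) - 3.090
z_β = 0.3 · 7.141 - 3.090
z_β = -0.948

Power = Φ(z_β) = Φ(-0.948) ≈ 0.172

Effect size d = 0.3 is small by Cohen's convention (0.2/0.5/0.8).

Threshold: power ≥ 0.80 is conventionally adequate.
Power ≈ 0.17 → the study is underpowered (power < 0.80).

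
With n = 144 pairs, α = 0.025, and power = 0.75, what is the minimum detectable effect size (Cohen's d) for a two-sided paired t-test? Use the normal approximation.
d ≈ 0.24

Minimum detectable effect (paired t-test, normal approximation):
d = (z_{α/2} + z_β) / √n
d = (2.241 + 0.674) / √144
d = 2.916 / 12.000
d ≈ 0.24

By Cohen's convention (0.2 small / 0.5 medium / 0.8 large): small effect.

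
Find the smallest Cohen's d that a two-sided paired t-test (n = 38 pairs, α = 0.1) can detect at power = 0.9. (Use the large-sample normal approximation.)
d ≈ 0.47

Minimum detectable effect (paired t-test, normal approximation):
d = (z_{α/2} + z_β) / √n
d = (1.645 + 1.282) / √38
d = 2.926 / 6.164
d ≈ 0.47

By Cohen's convention (0.2 small / 0.5 medium / 0.8 large): small effect.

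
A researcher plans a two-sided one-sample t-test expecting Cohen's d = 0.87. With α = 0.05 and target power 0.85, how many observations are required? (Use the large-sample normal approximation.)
n = 12

Sample size formula (one-sample t-test, normal approximation):
n = ((z_{α/2} + z_β) / d)²

z_{α/2} = 1.960 (for α = 0.05, two-sided)
z_β = 1.036 (for power = 0.85)
d = 0.87

n = ((1.960 + 1.036) / 0.87)²
n = (3.444)²
n ≈ 11.86
Round up to the next whole number: n = 12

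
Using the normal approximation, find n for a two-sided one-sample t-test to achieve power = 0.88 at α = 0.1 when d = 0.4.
n = 50

Sample size formula (one-sample t-test, normal approximation):
n = ((z_{α/2} + z_β) / d)²

z_{α/2} = 1.645 (for α = 0.1, two-sided)
z_β = 1.175 (for power = 0.88)
d = 0.4

n = ((1.645 + 1.175) / 0.4)²
n = (7.050)²
n ≈ 49.70
Round up to the next whole number: n = 50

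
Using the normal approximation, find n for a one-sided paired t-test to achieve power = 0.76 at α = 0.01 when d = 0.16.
n = 360 pairs

Sample size formula (paired t-test, normal approximation):
n = ((z_α + z_β) / d)²

z_α = 2.326 (for α = 0.01, one-sided)
z_β = 0.706 (for power = 0.76)
d = 0.16

n = ((2.326 + 0.706) / 0.16)²
n = (18.950)²
n ≈ 359.10
Round up to the next whole number: n = 360 pairs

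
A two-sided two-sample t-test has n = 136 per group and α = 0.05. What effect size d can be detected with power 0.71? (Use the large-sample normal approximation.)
d ≈ 0.30

Minimum detectable effect (two-sample t-test, normal approximation):
d = (z_{α/2} + z_β) / √(n/2)
d = (1.960 + 0.553) / √(136/2)
d = 2.513 / 8.246
d ≈ 0.30

By Cohen's convention (0.2 small / 0.5 medium / 0.8 large): small effect.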